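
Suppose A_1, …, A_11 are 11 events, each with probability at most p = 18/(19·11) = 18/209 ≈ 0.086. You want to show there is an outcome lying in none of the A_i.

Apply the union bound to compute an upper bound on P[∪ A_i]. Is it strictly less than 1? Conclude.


Union bound: P[∪_{i=1}^{11} A_i] ≤ Σ_i P[A_i] ≤ 11·p = 11·(18/209) = 18/19.
Numerically: 18/19 ≈ 0.947.
Is 18/19 < 1? YES.
Since P[∪ A_i] ≤ 18/19 < 1, the complement has P[∩ A_i^c] ≥ 1 − 18/19 = 1/19 > 0, so some outcome avoids every A_i.

11·p = 18/19 ≈ 0.947; existence CERTIFIED by the union bound.


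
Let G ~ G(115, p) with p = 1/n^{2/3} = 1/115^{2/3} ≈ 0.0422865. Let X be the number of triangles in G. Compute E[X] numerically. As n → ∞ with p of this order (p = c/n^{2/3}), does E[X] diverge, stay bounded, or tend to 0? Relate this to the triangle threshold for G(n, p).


Number of potential triangles: C(115, 3) = 246905.
Each occurs with probability p³ ≈ (0.0422865)³ ≈ 7.56143667e-05.
By linearity: E[X] = C(115, 3)·p³ ≈ 246905 · 7.56143667e-05 ≈ 18.669565.
Since α = 2/3 < 1, p = c/n^{2/3} ≫ 1/n is above the triangle threshold p ~ 1/n. Asymptotically E[X] ~ (c³/6)·n^{3(1−α)} = (1³/6)·n^{1} → ∞; triangles are abundant w.h.p.

E[X] ≈ 18.669565; in regime p = Θ(1/n^{2/3}) E[X] diverges (above the triangle threshold p ~ 1/n).


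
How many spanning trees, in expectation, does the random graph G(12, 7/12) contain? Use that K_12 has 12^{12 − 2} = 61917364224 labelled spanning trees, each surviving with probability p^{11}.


K_12 has 12^{12 − 2} = 61917364224 labelled spanning trees.
For each such spanning tree H, let X_H = 1 if all 11 edges of H are present in G. Then P[X_H = 1] = p^{11} = (7/12)^{11} = 1977326743/743008370688.
By linearity of expectation: E[X] = Σ_H E[X_H] = 61917364224 · p^{11} = 61917364224 · 1977326743/743008370688 = 1977326743/12.
Numerically: E[X] ≈ 1.648e+08.

E[X] = 61917364224 · (7/12)^{11} = 1977326743/12 ≈ 1.648e+08.


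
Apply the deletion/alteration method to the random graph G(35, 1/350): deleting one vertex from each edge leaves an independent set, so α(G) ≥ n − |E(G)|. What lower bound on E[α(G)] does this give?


E[|E(G)|] = C(35, 2)·p = 595 · (1/350) = 17/10.
E[α(G)] ≥ n − E[|E(G)|] = 35 − 17/10 = 333/10.
Numerically: ≈ 33.30000.
(This is only a lower bound; the true E[α(G)] may be larger.)

E[α(G)] ≥ 333/10 ≈ 33.30000.


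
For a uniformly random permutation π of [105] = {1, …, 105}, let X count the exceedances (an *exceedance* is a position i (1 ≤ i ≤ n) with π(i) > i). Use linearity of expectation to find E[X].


Write X = Σ_{i=1}^{105} X_i, where X_i = 1_{π(i) > i}.
For each fixed i, π(i) is uniform over {1, …, 105} (marginal of a uniform permutation), so P[π(i) > i] = (n − i)/n. Summing: Σ_{i=1}^{105} (n − i)/n = (0 + 1 + … + 104)/105 = 105(105 − 1)/(2·105) = (105 − 1)/2.
Hence E[X] = Σ_{i=1}^{105} (105 − i)/105 = 52 ≈ 52.0000.

E[X] = 52 = 52.0000.


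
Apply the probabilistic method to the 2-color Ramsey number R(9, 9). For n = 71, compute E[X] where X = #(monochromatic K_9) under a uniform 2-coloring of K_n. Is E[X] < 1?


E[X] = C(71, 9) · 2^{1 − 36} = 74473879480 · 2^{−35} = 74473879480/34359738368.
As a reduced fraction: E[X] = 9309234935/4294967296 ≈ 2.167475.
Is E[X] < 1? NO.
Since E[X] ≥ 1, the first-moment bound is inconclusive at n = 71; it does NOT by itself certify R(9, 9) > 71.

E[X] = 9309234935/4294967296 ≈ 2.167475; E[X] ≥ 1; first-moment method inconclusive here.


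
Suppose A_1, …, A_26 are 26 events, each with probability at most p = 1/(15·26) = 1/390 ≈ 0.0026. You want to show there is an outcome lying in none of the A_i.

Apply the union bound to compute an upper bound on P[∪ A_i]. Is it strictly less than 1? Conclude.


Union bound: P[∪_{i=1}^{26} A_i] ≤ Σ_i P[A_i] ≤ 26·p = 26·(1/390) = 1/15.
Numerically: 1/15 ≈ 0.0667.
Is 1/15 < 1? YES.
Since P[∪ A_i] ≤ 1/15 < 1, the complement has P[∩ A_i^c] ≥ 1 − 1/15 = 14/15 > 0, so some outcome avoids every A_i.

26·p = 1/15 ≈ 0.0667; existence CERTIFIED by the union bound.


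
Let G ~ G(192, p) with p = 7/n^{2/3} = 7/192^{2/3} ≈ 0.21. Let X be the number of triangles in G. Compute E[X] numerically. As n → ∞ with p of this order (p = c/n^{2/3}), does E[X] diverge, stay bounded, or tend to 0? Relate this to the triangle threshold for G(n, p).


Number of potential triangles: C(192, 3) = 1161280.
Each occurs with probability p³ ≈ (0.21)³ ≈ 9.30447e-03.
By linearity: E[X] = C(192, 3)·p³ ≈ 1161280 · 9.30447e-03 ≈ 10805.095.
Since α = 2/3 < 1, p = c/n^{2/3} ≫ 1/n is above the triangle threshold p ~ 1/n. Asymptotically E[X] ~ (c³/6)·n^{3(1−α)} = (7³/6)·n^{1} → ∞; triangles are abundant w.h.p.

E[X] ≈ 10805.095; in regime p = Θ(1/n^{2/3}) E[X] diverges (above the triangle threshold p ~ 1/n).


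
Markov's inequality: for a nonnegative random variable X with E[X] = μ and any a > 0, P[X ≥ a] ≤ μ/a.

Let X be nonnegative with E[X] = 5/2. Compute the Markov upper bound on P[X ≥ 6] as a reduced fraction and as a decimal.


μ = E[X] = 5/2, a = 6.
Markov: P[X ≥ 6] ≤ μ/a = (5/2)/6 = 5/12.
Numerically: ≈ 0.417.
(Since a = 6 > μ = 2.500, the bound 5/12 is < 1 and informative.)

P[X ≥ 6] ≤ 5/12 ≈ 0.417.


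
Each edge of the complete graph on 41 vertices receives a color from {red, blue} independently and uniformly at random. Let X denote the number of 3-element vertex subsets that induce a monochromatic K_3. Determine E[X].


Let X = Σ_S X_S over the C(41, 3) = 10660 subsets S of size 3, where X_S = 1 if the K_3 on S is monochromatic.
For a fixed S, the K_3 on S has C(3, 2) = 3 edges. P[all 3 edges red] = (1/2)^3, and likewise for blue, so P[monochromatic] = 2·(1/2)^3 = 2^{1 − 3} = 1/4.
By linearity of expectation: E[X] = C(41, 3) · 2^{1 − 3} = 10660 · 1/4 = 2665.
Numerically: E[X] ≈ 2665.0000.

E[X] = C(41,3)·2^(1−C(3,2)) = 2665 ≈ 2665.0000.


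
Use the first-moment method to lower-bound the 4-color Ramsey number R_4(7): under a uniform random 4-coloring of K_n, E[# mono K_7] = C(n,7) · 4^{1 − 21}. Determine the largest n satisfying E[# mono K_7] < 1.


We need C(n, 7) · 4^{1 − 21} < 1, i.e. C(n, 7) < 4^{21 − 1} = 1099511627776.
Check values of n near the boundary:
  n = 177: C(177, 7) = 957664425960; 957664425960 < 1099511627776? YES
  n = 178: C(178, 7) = 996867063280; 996867063280 < 1099511627776? YES
  n = 179: C(179, 7) = 1037437234460; 1037437234460 < 1099511627776? YES
  n = 180: C(180, 7) = 1079414463600; 1079414463600 < 1099511627776? YES
  n = 181: C(181, 7) = 1122839183400; 1122839183400 < 1099511627776? NO
  n = 182: C(182, 7) = 1167752750736; 1167752750736 < 1099511627776? NO
The largest n with C(n, 7) < 1099511627776 is n = 180 (where E[X] = 67463403975/68719476736 ≈ 0.982). Hence R_4(7) > 180, i.e. R_4(7) ≥ 181.

Largest n = 180; hence R_4(7) > 180.


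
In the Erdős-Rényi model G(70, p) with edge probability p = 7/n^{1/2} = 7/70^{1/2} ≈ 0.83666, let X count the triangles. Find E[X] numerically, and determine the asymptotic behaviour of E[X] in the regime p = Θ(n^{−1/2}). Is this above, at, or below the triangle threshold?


Number of potential triangles: C(70, 3) = 54740.
Each occurs with probability p³ ≈ (0.83666)³ ≈ 5.85662019e-01.
By linearity: E[X] = C(70, 3)·p³ ≈ 54740 · 5.85662019e-01 ≈ 32059.138897.
Since α = 1/2 < 1, p = c/n^{1/2} ≫ 1/n is above the triangle threshold p ~ 1/n. Asymptotically E[X] ~ (c³/6)·n^{3(1−α)} = (7³/6)·n^{1.5} → ∞; triangles are abundant w.h.p.

E[X] ≈ 32059.138897; in regime p = Θ(1/n^{1/2}) E[X] diverges (above the triangle threshold p ~ 1/n).


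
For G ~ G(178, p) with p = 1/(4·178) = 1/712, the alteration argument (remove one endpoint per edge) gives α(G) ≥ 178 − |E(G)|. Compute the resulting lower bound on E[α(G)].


E[|E(G)|] = C(178, 2)·p = 15753 · (1/712) = 177/8.
E[α(G)] ≥ n − E[|E(G)|] = 178 − 177/8 = 1247/8.
Numerically: ≈ 155.875000.
(This is only a lower bound; the true E[α(G)] may be larger.)

E[α(G)] ≥ 1247/8 ≈ 155.875000.


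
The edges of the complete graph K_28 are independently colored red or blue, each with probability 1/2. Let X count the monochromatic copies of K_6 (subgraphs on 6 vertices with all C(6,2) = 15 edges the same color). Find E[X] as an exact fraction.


Let X = Σ_S X_S over the C(28, 6) = 376740 subsets S of size 6, where X_S = 1 if the K_6 on S is monochromatic.
For a fixed S, the K_6 on S has C(6, 2) = 15 edges. P[all 15 edges red] = (1/2)^15, and likewise for blue, so P[monochromatic] = 2·(1/2)^15 = 2^{1 − 15} = 1/16384.
Summing: E[X] = C(28, 6) · 2^{1 − 15} = 376740 · 1/16384 = 94185/4096.
Numerically: E[X] ≈ 22.994.

E[X] = C(28,6)·2^(1−C(6,2)) = 94185/4096 ≈ 22.994.


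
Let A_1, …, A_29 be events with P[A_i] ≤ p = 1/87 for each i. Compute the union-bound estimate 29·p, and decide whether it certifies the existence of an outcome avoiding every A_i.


Union bound: P[∪_{i=1}^{29} A_i] ≤ Σ_i P[A_i] ≤ 29·p = 29·(1/87) = 1/3.
Numerically: 1/3 ≈ 0.3333.
Is 1/3 < 1? YES.
Since P[∪ A_i] ≤ 1/3 < 1, the complement has P[∩ A_i^c] ≥ 1 − 1/3 = 2/3 > 0, so some outcome avoids every A_i.

29·p = 1/3 ≈ 0.3333; existence CERTIFIED by the union bound.


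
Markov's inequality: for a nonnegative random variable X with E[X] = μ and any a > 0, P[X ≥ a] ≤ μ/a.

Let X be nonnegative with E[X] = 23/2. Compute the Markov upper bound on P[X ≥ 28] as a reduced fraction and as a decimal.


μ = E[X] = 23/2, a = 28.
Markov: P[X ≥ 28] ≤ μ/a = (23/2)/28 = 23/56.
Numerically: ≈ 0.411.
(Since a = 28 > μ = 11.500, the bound 23/56 is < 1 and informative.)

P[X ≥ 28] ≤ 23/56 ≈ 0.411.


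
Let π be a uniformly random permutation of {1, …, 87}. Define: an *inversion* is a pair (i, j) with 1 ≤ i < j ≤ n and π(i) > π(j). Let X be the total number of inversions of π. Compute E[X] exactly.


Write X = Σ X_I over the C(87, 2) = 3741 pairs i < j, with X_I the indicator of one inversion.
There are 3741 indicators.
For each fixed pair i < j, the values π(i) and π(j) are two distinct elements of {1, …, 87} in uniformly random order; by symmetry P[π(i) > π(j)] = 1/2.
By linearity: E[X] = 3741 · (1/2) = C(87, 2) · (1/2) = 3741/2 = 3741/2 ≈ 1870.50000.

E[X] = 3741/2 = 1870.50000.


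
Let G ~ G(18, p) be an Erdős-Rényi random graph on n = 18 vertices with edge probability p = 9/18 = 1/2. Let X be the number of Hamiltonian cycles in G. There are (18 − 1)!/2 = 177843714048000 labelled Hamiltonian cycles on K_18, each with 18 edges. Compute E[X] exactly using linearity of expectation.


K_18 has (18 − 1)!/2 = 177843714048000 labelled Hamiltonian cycles.
For each such Hamiltonian cycle H, let X_H = 1 if all 18 edges of H are present in G. Then P[X_H = 1] = p^{18} = (1/2)^{18} = 1/262144.
By linearity of expectation: E[X] = Σ_H E[X_H] = 177843714048000 · p^{18} = 177843714048000 · 1/262144 = 10854718875/16.
Numerically: E[X] ≈ 6.784e+08.

E[X] = 177843714048000 · (1/2)^{18} = 10854718875/16 ≈ 6.784e+08.


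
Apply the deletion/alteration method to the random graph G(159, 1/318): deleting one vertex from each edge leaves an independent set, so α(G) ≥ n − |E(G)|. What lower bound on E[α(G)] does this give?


E[|E(G)|] = C(159, 2)·p = 12561 · (1/318) = 79/2.
E[α(G)] ≥ n − E[|E(G)|] = 159 − 79/2 = 239/2.
Numerically: ≈ 119.5000.
(This is only a lower bound; the true E[α(G)] may be larger.)

E[α(G)] ≥ 239/2 ≈ 119.5000.


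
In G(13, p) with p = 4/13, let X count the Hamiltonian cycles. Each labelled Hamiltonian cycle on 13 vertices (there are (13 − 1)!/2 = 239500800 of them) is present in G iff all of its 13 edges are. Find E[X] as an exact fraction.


K_13 has (13 − 1)!/2 = 239500800 labelled Hamiltonian cycles.
For each such Hamiltonian cycle H, let X_H = 1 if all 13 edges of H are present in G. Then P[X_H = 1] = p^{13} = (4/13)^{13} = 67108864/302875106592253.
Summing the indicators: E[X] = Σ_H E[X_H] = 239500800 · p^{13} = 239500800 · 67108864/302875106592253 = 16072626615091200/302875106592253.
Numerically: E[X] ≈ 53.1.

E[X] = 239500800 · (4/13)^{13} = 16072626615091200/302875106592253 ≈ 53.1.


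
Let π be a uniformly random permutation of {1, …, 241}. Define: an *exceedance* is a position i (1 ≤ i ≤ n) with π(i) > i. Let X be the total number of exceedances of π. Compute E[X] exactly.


Write X = Σ_{i=1}^{241} X_i, where X_i = 1_{π(i) > i}.
For each fixed i, π(i) is uniform over {1, …, 241} (marginal of a uniform permutation), so P[π(i) > i] = (n − i)/n. Summing: Σ_{i=1}^{241} (n − i)/n = (0 + 1 + … + 240)/241 = 241(241 − 1)/(2·241) = (241 − 1)/2.
Hence E[X] = Σ_{i=1}^{241} (241 − i)/241 = 120 ≈ 120.00000.

E[X] = 120 = 120.00000.


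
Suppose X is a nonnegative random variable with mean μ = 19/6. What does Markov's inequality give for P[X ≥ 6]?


μ = E[X] = 19/6, a = 6.
Markov: P[X ≥ 6] ≤ μ/a = (19/6)/6 = 19/36.
Numerically: ≈ 0.5278.
(Since a = 6 > μ = 3.1667, the bound 19/36 is < 1 and informative.)

P[X ≥ 6] ≤ 19/36 ≈ 0.5278.


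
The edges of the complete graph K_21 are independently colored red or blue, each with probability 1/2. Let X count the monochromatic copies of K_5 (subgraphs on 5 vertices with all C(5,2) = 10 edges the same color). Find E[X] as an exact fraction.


Let X = Σ_S X_S over the C(21, 5) = 20349 subsets S of size 5, where X_S = 1 if the K_5 on S is monochromatic.
For a fixed S, the K_5 on S has C(5, 2) = 10 edges. P[all 10 edges red] = (1/2)^10, and likewise for blue, so P[monochromatic] = 2·(1/2)^10 = 2^{1 − 10} = 1/512.
Summing: E[X] = C(21, 5) · 2^{1 − 10} = 20349 · 1/512 = 20349/512.
Numerically: E[X] ≈ 39.744141.

E[X] = C(21,5)·2^(1−C(5,2)) = 20349/512 ≈ 39.744141.


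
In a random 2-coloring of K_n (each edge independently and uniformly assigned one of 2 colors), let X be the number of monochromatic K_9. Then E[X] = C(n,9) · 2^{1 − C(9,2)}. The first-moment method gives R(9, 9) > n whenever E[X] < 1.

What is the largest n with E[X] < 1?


We need C(n, 9) · 2^{1 − 36} < 1, i.e. C(n, 9) < 2^{36 − 1} = 34359738368.
Check values of n near the boundary:
  n = 64: C(64, 9) = 27540584512; 27540584512 < 34359738368? YES
  n = 65: C(65, 9) = 31966749880; 31966749880 < 34359738368? YES
  n = 66: C(66, 9) = 37014131440; 37014131440 < 34359738368? NO
  n = 67: C(67, 9) = 42757703560; 42757703560 < 34359738368? NO
The largest n with C(n, 9) < 34359738368 is n = 65 (where E[X] = 3995843735/4294967296 ≈ 0.9303549). Hence R(9, 9) > 65, i.e. R(9, 9) ≥ 66.

Largest n = 65; hence R(9, 9) > 65.


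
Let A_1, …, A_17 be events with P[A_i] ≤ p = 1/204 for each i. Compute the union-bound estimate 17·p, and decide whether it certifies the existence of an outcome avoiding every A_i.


Union bound: P[∪_{i=1}^{17} A_i] ≤ Σ_i P[A_i] ≤ 17·p = 17·(1/204) = 1/12.
Numerically: 1/12 ≈ 0.0833333.
Is 1/12 < 1? YES.
Since P[∪ A_i] ≤ 1/12 < 1, the complement has P[∩ A_i^c] ≥ 1 − 1/12 = 11/12 > 0, so some outcome avoids every A_i.

17·p = 1/12 ≈ 0.0833333; existence CERTIFIED by the union bound.


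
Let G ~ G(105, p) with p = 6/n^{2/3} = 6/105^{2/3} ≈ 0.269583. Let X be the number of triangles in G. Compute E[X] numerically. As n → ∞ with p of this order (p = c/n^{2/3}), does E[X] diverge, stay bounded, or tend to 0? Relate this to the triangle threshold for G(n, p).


Number of potential triangles: C(105, 3) = 187460.
Each occurs with probability p³ ≈ (0.269583)³ ≈ 1.95918367e-02.
By linearity: E[X] = C(105, 3)·p³ ≈ 187460 · 1.95918367e-02 ≈ 3672.685714.
Since α = 2/3 < 1, p = c/n^{2/3} ≫ 1/n is above the triangle threshold p ~ 1/n. Asymptotically E[X] ~ (c³/6)·n^{3(1−α)} = (6³/6)·n^{1} → ∞; triangles are abundant w.h.p.

E[X] ≈ 3672.685714; in regime p = Θ(1/n^{2/3}) E[X] diverges (above the triangle threshold p ~ 1/n).


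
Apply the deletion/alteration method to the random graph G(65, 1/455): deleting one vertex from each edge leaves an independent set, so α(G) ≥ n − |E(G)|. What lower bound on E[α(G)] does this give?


E[|E(G)|] = C(65, 2)·p = 2080 · (1/455) = 32/7.
E[α(G)] ≥ n − E[|E(G)|] = 65 − 32/7 = 423/7.
Numerically: ≈ 60.428571.
(This is only a lower bound; the true E[α(G)] may be larger.)

E[α(G)] ≥ 423/7 ≈ 60.428571.


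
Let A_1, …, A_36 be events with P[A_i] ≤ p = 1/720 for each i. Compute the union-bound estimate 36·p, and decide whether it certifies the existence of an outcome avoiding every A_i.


Union bound: P[∪_{i=1}^{36} A_i] ≤ Σ_i P[A_i] ≤ 36·p = 36·(1/720) = 1/20.
Numerically: 1/20 ≈ 0.05000.
Is 1/20 < 1? YES.
Since P[∪ A_i] ≤ 1/20 < 1, the complement has P[∩ A_i^c] ≥ 1 − 1/20 = 19/20 > 0, so some outcome avoids every A_i.

36·p = 1/20 ≈ 0.05000; existence CERTIFIED by the union bound.


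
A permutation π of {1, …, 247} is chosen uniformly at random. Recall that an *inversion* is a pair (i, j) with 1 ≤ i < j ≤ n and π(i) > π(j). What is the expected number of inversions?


Write X = Σ X_I over the C(247, 2) = 30381 pairs i < j, with X_I the indicator of one inversion.
There are 30381 indicators.
For each fixed pair i < j, the values π(i) and π(j) are two distinct elements of {1, …, 247} in uniformly random order; by symmetry P[π(i) > π(j)] = 1/2.
By linearity: E[X] = 30381 · (1/2) = C(247, 2) · (1/2) = 30381/2 = 30381/2 ≈ 15190.5000.

E[X] = 30381/2 = 15190.5000.


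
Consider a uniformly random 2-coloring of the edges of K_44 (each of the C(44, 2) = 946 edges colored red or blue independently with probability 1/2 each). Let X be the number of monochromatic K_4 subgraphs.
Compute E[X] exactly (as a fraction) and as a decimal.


Let X = Σ_S X_S over the C(44, 4) = 135751 subsets S of size 4, where X_S = 1 if the K_4 on S is monochromatic.
For a fixed S, the K_4 on S has C(4, 2) = 6 edges. P[all 6 edges red] = (1/2)^6, and likewise for blue, so P[monochromatic] = 2·(1/2)^6 = 2^{1 − 6} = 1/32.
Summing: E[X] = C(44, 4) · 2^{1 − 6} = 135751 · 1/32 = 135751/32.
Numerically: E[X] ≈ 4242.21875.

E[X] = C(44,4)·2^(1−C(4,2)) = 135751/32 ≈ 4242.21875.


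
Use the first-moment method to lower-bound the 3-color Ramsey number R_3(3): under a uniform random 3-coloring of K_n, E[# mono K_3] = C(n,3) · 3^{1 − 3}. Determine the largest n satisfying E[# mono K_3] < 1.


We need C(n, 3) · 3^{1 − 3} < 1, i.e. C(n, 3) < 3^{3 − 1} = 9.
Check values of n near the boundary:
  n = 3: C(3, 3) = 1; 1 < 9? YES
  n = 4: C(4, 3) = 4; 4 < 9? YES
  n = 5: C(5, 3) = 10; 10 < 9? NO
  n = 6: C(6, 3) = 20; 20 < 9? NO
The largest n with C(n, 3) < 9 is n = 4 (where E[X] = 4/9 ≈ 0.444444). Hence R_3(3) > 4, i.e. R_3(3) ≥ 5.

Largest n = 4; hence R_3(3) > 4.


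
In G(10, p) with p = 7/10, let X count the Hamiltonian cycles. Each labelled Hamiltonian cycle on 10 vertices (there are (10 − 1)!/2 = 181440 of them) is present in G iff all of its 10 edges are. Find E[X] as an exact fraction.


K_10 has (10 − 1)!/2 = 181440 labelled Hamiltonian cycles.
For each such Hamiltonian cycle H, let X_H = 1 if all 10 edges of H are present in G. Then P[X_H = 1] = p^{10} = (7/10)^{10} = 282475249/10000000000.
By linearity of expectation: E[X] = Σ_H E[X_H] = 181440 · p^{10} = 181440 · 282475249/10000000000 = 160163466183/31250000.
Numerically: E[X] ≈ 5.13e+03.

E[X] = 181440 · (7/10)^{10} = 160163466183/31250000 ≈ 5.13e+03.


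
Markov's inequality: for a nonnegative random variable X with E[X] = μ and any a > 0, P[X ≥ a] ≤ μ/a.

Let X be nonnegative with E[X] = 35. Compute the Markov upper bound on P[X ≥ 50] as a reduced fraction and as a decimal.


μ = E[X] = 35, a = 50.
Markov: P[X ≥ 50] ≤ μ/a = (35)/50 = 7/10.
Numerically: ≈ 0.700.
(Since a = 50 > μ = 35.000, the bound 7/10 is < 1 and informative.)

P[X ≥ 50] ≤ 7/10 ≈ 0.700.


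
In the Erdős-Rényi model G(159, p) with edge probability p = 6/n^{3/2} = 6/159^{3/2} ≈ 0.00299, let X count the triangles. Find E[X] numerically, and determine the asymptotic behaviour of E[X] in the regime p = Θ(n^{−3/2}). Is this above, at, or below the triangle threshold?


Number of potential triangles: C(159, 3) = 657359.
Each occurs with probability p³ ≈ (0.00299)³ ≈ 2.68020e-08.
By linearity: E[X] = C(159, 3)·p³ ≈ 657359 · 2.68020e-08 ≈ 0.018.
Since α = 3/2 > 1, p = c/n^{3/2} = o(1/n) is below the triangle threshold p ~ 1/n. Asymptotically E[X] ~ (c³/6)·n^{3(1−α)} = (6³/6)·n^{-1.5} → 0, so by Markov's inequality G has no triangles w.h.p.

E[X] ≈ 0.018; in regime p = Θ(1/n^{3/2}) E[X] tends to 0 (below the triangle threshold p ~ 1/n).


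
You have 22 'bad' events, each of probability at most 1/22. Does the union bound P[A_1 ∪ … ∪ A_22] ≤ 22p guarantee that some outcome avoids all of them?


Union bound: P[∪_{i=1}^{22} A_i] ≤ Σ_i P[A_i] ≤ 22·p = 22·(1/22) = 1.
Numerically: 1 ≈ 1.000.
Is 1 < 1? NO.
Since the bound 1 is ≥ 1, the union bound is uninformative here; it does NOT by itself certify existence.

22·p = 1 ≈ 1.000; existence NOT certified by the union bound.


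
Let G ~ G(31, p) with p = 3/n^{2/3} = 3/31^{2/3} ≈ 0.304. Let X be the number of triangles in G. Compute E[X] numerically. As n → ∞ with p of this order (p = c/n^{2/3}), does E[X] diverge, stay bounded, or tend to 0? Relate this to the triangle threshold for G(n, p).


Number of potential triangles: C(31, 3) = 4495.
Each occurs with probability p³ ≈ (0.304)³ ≈ 2.8095734e-02.
By linearity: E[X] = C(31, 3)·p³ ≈ 4495 · 2.8095734e-02 ≈ 126.29032.
Since α = 2/3 < 1, p = c/n^{2/3} ≫ 1/n is above the triangle threshold p ~ 1/n. Asymptotically E[X] ~ (c³/6)·n^{3(1−α)} = (3³/6)·n^{1} → ∞; triangles are abundant w.h.p.

E[X] ≈ 126.29032; in regime p = Θ(1/n^{2/3}) E[X] diverges (above the triangle threshold p ~ 1/n).


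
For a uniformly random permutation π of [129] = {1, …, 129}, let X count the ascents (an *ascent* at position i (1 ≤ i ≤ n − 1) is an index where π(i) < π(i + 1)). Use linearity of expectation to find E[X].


Write X = Σ X_I over i = 1, …, 128, with X_I the indicator of one ascent.
There are 128 indicators.
For each fixed i, the pair (π(i), π(i+1)) is a uniformly random ordered pair of distinct values from {1, …, 129}; by symmetry P[π(i) < π(i+1)] = 1/2.
By linearity: E[X] = 128 · (1/2) = (129 − 1) · (1/2) = 64 ≈ 64.000.

E[X] = 64 = 64.000.


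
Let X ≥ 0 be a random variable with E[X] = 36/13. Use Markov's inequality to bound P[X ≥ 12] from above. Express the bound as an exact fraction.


μ = E[X] = 36/13, a = 12.
Markov: P[X ≥ 12] ≤ μ/a = (36/13)/12 = 3/13.
Numerically: ≈ 0.231.
(Since a = 12 > μ = 2.769, the bound 3/13 is < 1 and informative.)

P[X ≥ 12] ≤ 3/13 ≈ 0.231.


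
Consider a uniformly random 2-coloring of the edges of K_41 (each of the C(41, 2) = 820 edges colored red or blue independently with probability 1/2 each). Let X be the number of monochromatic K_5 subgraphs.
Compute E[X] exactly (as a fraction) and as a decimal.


Let X = Σ_S X_S over the C(41, 5) = 749398 subsets S of size 5, where X_S = 1 if the K_5 on S is monochromatic.
For a fixed S, the K_5 on S has C(5, 2) = 10 edges. P[all 10 edges red] = (1/2)^10, and likewise for blue, so P[monochromatic] = 2·(1/2)^10 = 2^{1 − 10} = 1/512.
By linearity of expectation: E[X] = C(41, 5) · 2^{1 − 10} = 749398 · 1/512 = 374699/256.
Numerically: E[X] ≈ 1463.668.

E[X] = C(41,5)·2^(1−C(5,2)) = 374699/256 ≈ 1463.668.


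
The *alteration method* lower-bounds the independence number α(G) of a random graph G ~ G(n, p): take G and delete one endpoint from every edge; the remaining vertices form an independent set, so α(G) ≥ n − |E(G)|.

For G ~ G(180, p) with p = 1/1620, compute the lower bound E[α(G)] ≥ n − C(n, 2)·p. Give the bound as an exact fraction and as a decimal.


E[|E(G)|] = C(180, 2)·p = 16110 · (1/1620) = 179/18.
E[α(G)] ≥ n − E[|E(G)|] = 180 − 179/18 = 3061/18.
Numerically: ≈ 170.056.
(This is only a lower bound; the true E[α(G)] may be larger.)

E[α(G)] ≥ 3061/18 ≈ 170.056.


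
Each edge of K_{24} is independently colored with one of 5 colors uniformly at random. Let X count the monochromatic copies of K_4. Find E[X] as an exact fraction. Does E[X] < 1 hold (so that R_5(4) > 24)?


E[X] = C(24, 4) · 5^{1 − 6} = 10626 · 5^{−5} = 10626/3125.
As a reduced fraction: E[X] = 10626/3125 ≈ 3.40032.
Is E[X] < 1? NO.
Since E[X] ≥ 1, the first-moment bound is inconclusive at n = 24; it does NOT by itself certify R_5(4) > 24.

E[X] = 10626/3125 ≈ 3.40032; E[X] ≥ 1; first-moment method inconclusive here.


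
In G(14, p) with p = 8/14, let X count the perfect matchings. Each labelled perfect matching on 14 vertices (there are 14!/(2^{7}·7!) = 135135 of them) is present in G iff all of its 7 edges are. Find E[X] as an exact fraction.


K_14 has 14!/(2^{7}·7!) = 135135 labelled perfect matchings.
For each such perfect matching H, let X_H = 1 if all 7 edges of H are present in G. Then P[X_H = 1] = p^{7} = (4/7)^{7} = 16384/823543.
Summing the indicators: E[X] = Σ_H E[X_H] = 135135 · p^{7} = 135135 · 16384/823543 = 316293120/117649.
Numerically: E[X] ≈ 2.69e+03.

E[X] = 135135 · (4/7)^{7} = 316293120/117649 ≈ 2.69e+03.


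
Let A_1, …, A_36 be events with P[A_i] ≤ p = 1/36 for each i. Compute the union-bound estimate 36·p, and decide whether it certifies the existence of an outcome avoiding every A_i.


Union bound: P[∪_{i=1}^{36} A_i] ≤ Σ_i P[A_i] ≤ 36·p = 36·(1/36) = 1.
Numerically: 1 ≈ 1.00000.
Is 1 < 1? NO.
Since the bound 1 is ≥ 1, the union bound is uninformative here; it does NOT by itself certify existence.

36·p = 1 ≈ 1.00000; existence NOT certified by the union bound.


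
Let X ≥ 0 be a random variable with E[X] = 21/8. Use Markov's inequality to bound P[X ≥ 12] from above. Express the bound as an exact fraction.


μ = E[X] = 21/8, a = 12.
Markov: P[X ≥ 12] ≤ μ/a = (21/8)/12 = 7/32.
Numerically: ≈ 0.218750.
(Since a = 12 > μ = 2.625000, the bound 7/32 is < 1 and informative.)

P[X ≥ 12] ≤ 7/32 ≈ 0.218750.


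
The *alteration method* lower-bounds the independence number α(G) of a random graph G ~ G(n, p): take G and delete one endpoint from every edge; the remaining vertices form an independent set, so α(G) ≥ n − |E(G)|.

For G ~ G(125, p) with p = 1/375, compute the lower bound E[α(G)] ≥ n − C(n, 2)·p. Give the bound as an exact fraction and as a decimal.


E[|E(G)|] = C(125, 2)·p = 7750 · (1/375) = 62/3.
E[α(G)] ≥ n − E[|E(G)|] = 125 − 62/3 = 313/3.
Numerically: ≈ 104.333333.
(This is only a lower bound; the true E[α(G)] may be larger.)

E[α(G)] ≥ 313/3 ≈ 104.333333.


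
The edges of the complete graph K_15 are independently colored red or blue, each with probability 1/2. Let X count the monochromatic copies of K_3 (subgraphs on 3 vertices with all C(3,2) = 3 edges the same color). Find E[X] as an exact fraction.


Let X = Σ_S X_S over the C(15, 3) = 455 subsets S of size 3, where X_S = 1 if the K_3 on S is monochromatic.
For a fixed S, the K_3 on S has C(3, 2) = 3 edges. P[all 3 edges red] = (1/2)^3, and likewise for blue, so P[monochromatic] = 2·(1/2)^3 = 2^{1 − 3} = 1/4.
By linearity: E[X] = C(15, 3) · 2^{1 − 3} = 455 · 1/4 = 455/4.
Numerically: E[X] ≈ 113.7500.

E[X] = C(15,3)·2^(1−C(3,2)) = 455/4 ≈ 113.7500.


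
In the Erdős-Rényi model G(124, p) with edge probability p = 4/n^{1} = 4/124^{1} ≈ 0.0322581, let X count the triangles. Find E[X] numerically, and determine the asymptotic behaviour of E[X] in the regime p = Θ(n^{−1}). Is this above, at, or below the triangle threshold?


Number of potential triangles: C(124, 3) = 310124.
Each occurs with probability p³ ≈ (0.0322581)³ ≈ 3.35671847e-05.
By linearity: E[X] = C(124, 3)·p³ ≈ 310124 · 3.35671847e-05 ≈ 10.409990.
Here α = 1, so p = 4/n is exactly at the triangle threshold p ~ 1/n. Asymptotically E[X] → c³/6 = 4³/6 = 32/3 ≈ 10.666667, a bounded constant. In this regime the triangle count is asymptotically Poisson(c³/6).

E[X] ≈ 10.409990; in regime p = Θ(1/n^{1}) E[X] stays bounded (at the triangle threshold p ~ 1/n).


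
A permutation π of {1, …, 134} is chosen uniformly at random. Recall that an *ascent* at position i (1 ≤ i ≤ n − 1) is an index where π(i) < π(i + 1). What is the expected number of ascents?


Write X = Σ X_I over i = 1, …, 133, with X_I the indicator of one ascent.
There are 133 indicators.
For each fixed i, the pair (π(i), π(i+1)) is a uniformly random ordered pair of distinct values from {1, …, 134}; by symmetry P[π(i) < π(i+1)] = 1/2.
By linearity: E[X] = 133 · (1/2) = (134 − 1) · (1/2) = 133/2 ≈ 66.5000.

E[X] = 133/2 = 66.5000.


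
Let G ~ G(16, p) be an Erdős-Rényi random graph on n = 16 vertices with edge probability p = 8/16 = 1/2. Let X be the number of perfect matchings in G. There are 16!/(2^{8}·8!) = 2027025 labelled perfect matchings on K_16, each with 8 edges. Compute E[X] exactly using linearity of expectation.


K_16 has 16!/(2^{8}·8!) = 2027025 labelled perfect matchings.
For each such perfect matching H, let X_H = 1 if all 8 edges of H are present in G. Then P[X_H = 1] = p^{8} = (1/2)^{8} = 1/256.
By linearity: E[X] = Σ_H E[X_H] = 2027025 · p^{8} = 2027025 · 1/256 = 2027025/256.
Numerically: E[X] ≈ 7918.07.

E[X] = 2027025 · (1/2)^{8} = 2027025/256 ≈ 7918.07.


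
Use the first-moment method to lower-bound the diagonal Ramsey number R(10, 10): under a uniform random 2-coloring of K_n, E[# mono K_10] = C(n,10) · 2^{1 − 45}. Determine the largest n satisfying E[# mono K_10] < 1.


We need C(n, 10) · 2^{1 − 45} < 1, i.e. C(n, 10) < 2^{45 − 1} = 17592186044416.
Check values of n near the boundary:
  n = 96: C(96, 10) = 11279926456656; 11279926456656 < 17592186044416? YES
  n = 97: C(97, 10) = 12576469727536; 12576469727536 < 17592186044416? YES
  n = 98: C(98, 10) = 14005614014756; 14005614014756 < 17592186044416? YES
  n = 99: C(99, 10) = 15579278510796; 15579278510796 < 17592186044416? YES
  n = 100: C(100, 10) = 17310309456440; 17310309456440 < 17592186044416? YES
  n = 101: C(101, 10) = 19212541264840; 19212541264840 < 17592186044416? NO
  n = 102: C(102, 10) = 21300860967540; 21300860967540 < 17592186044416? NO
  n = 103: C(103, 10) = 23591276125340; 23591276125340 < 17592186044416? NO
The largest n with C(n, 10) < 17592186044416 is n = 100 (where E[X] = 2163788682055/2199023255552 ≈ 0.9840). Hence R(10, 10) > 100, i.e. R(10, 10) ≥ 101.

Largest n = 100; hence R(10, 10) > 100.


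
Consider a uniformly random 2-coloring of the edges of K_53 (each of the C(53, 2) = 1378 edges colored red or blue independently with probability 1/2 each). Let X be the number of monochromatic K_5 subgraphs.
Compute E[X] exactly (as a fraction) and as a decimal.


Let X = Σ_S X_S over the C(53, 5) = 2869685 subsets S of size 5, where X_S = 1 if the K_5 on S is monochromatic.
For a fixed S, the K_5 on S has C(5, 2) = 10 edges. P[all 10 edges red] = (1/2)^10, and likewise for blue, so P[monochromatic] = 2·(1/2)^10 = 2^{1 − 10} = 1/512.
By linearity: E[X] = C(53, 5) · 2^{1 − 10} = 2869685 · 1/512 = 2869685/512.
Numerically: E[X] ≈ 5604.853516.

E[X] = C(53,5)·2^(1−C(5,2)) = 2869685/512 ≈ 5604.853516.


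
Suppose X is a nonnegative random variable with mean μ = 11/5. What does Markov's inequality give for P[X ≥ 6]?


μ = E[X] = 11/5, a = 6.
Markov: P[X ≥ 6] ≤ μ/a = (11/5)/6 = 11/30.
Numerically: ≈ 0.36667.
(Since a = 6 > μ = 2.20000, the bound 11/30 is < 1 and informative.)

P[X ≥ 6] ≤ 11/30 ≈ 0.36667.


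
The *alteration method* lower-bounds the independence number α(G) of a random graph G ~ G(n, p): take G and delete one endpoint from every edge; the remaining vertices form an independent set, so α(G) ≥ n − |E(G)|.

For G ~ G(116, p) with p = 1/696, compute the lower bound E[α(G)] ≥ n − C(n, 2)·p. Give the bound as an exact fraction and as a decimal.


E[|E(G)|] = C(116, 2)·p = 6670 · (1/696) = 115/12.
E[α(G)] ≥ n − E[|E(G)|] = 116 − 115/12 = 1277/12.
Numerically: ≈ 106.41667.
(This is only a lower bound; the true E[α(G)] may be larger.)

E[α(G)] ≥ 1277/12 ≈ 106.41667.


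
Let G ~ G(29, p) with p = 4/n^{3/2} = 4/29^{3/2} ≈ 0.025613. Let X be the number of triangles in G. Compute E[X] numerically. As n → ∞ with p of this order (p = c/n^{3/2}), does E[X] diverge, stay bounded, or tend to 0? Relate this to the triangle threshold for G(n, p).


Number of potential triangles: C(29, 3) = 3654.
Each occurs with probability p³ ≈ (0.025613)³ ≈ 1.6803083e-05.
By linearity: E[X] = C(29, 3)·p³ ≈ 3654 · 1.6803083e-05 ≈ 0.06140.
Since α = 3/2 > 1, p = c/n^{3/2} = o(1/n) is below the triangle threshold p ~ 1/n. Asymptotically E[X] ~ (c³/6)·n^{3(1−α)} = (4³/6)·n^{-1.5} → 0, so by Markov's inequality G has no triangles w.h.p.

E[X] ≈ 0.06140; in regime p = Θ(1/n^{3/2}) E[X] tends to 0 (below the triangle threshold p ~ 1/n).


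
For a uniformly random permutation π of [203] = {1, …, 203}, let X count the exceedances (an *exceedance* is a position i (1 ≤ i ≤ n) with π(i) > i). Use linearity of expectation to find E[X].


Write X = Σ_{i=1}^{203} X_i, where X_i = 1_{π(i) > i}.
For each fixed i, π(i) is uniform over {1, …, 203} (marginal of a uniform permutation), so P[π(i) > i] = (n − i)/n. Summing: Σ_{i=1}^{203} (n − i)/n = (0 + 1 + … + 202)/203 = 203(203 − 1)/(2·203) = (203 − 1)/2.
Hence E[X] = Σ_{i=1}^{203} (203 − i)/203 = 101 ≈ 101.0000.

E[X] = 101 = 101.0000.


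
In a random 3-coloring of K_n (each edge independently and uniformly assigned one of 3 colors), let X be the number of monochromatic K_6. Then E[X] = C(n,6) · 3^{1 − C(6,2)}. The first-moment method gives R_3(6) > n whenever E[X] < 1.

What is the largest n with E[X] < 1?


We need C(n, 6) · 3^{1 − 15} < 1, i.e. C(n, 6) < 3^{15 − 1} = 4782969.
Check values of n near the boundary:
  n = 36: C(36, 6) = 1947792; 1947792 < 4782969? YES
  n = 37: C(37, 6) = 2324784; 2324784 < 4782969? YES
  n = 38: C(38, 6) = 2760681; 2760681 < 4782969? YES
  n = 39: C(39, 6) = 3262623; 3262623 < 4782969? YES
  n = 40: C(40, 6) = 3838380; 3838380 < 4782969? YES
  n = 41: C(41, 6) = 4496388; 4496388 < 4782969? YES
  n = 42: C(42, 6) = 5245786; 5245786 < 4782969? NO
  n = 43: C(43, 6) = 6096454; 6096454 < 4782969? NO
  n = 44: C(44, 6) = 7059052; 7059052 < 4782969? NO
The largest n with C(n, 6) < 4782969 is n = 41 (where E[X] = 1498796/1594323 ≈ 0.9400830). Hence R_3(6) > 41, i.e. R_3(6) ≥ 42.

Largest n = 41; hence R_3(6) > 41.


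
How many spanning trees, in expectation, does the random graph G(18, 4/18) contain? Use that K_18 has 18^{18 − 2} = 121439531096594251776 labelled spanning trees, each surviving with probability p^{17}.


K_18 has 18^{18 − 2} = 121439531096594251776 labelled spanning trees.
For each such spanning tree H, let X_H = 1 if all 17 edges of H are present in G. Then P[X_H = 1] = p^{17} = (2/9)^{17} = 131072/16677181699666569.
By linearity of expectation: E[X] = Σ_H E[X_H] = 121439531096594251776 · p^{17} = 121439531096594251776 · 131072/16677181699666569 = 8589934592/9.
Numerically: E[X] ≈ 9.5444e+08.

E[X] = 121439531096594251776 · (2/9)^{17} = 8589934592/9 ≈ 9.5444e+08.


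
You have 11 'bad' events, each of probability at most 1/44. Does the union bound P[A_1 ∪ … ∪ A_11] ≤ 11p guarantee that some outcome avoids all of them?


Union bound: P[∪_{i=1}^{11} A_i] ≤ Σ_i P[A_i] ≤ 11·p = 11·(1/44) = 1/4.
Numerically: 1/4 ≈ 0.2500.
Is 1/4 < 1? YES.
Since P[∪ A_i] ≤ 1/4 < 1, the complement has P[∩ A_i^c] ≥ 1 − 1/4 = 3/4 > 0, so some outcome avoids every A_i.

11·p = 1/4 ≈ 0.2500; existence CERTIFIED by the union bound.


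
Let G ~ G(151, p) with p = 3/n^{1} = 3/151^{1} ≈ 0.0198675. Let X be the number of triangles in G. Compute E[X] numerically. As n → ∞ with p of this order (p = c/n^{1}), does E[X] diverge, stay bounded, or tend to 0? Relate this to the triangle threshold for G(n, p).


Number of potential triangles: C(151, 3) = 562475.
Each occurs with probability p³ ≈ (0.0198675)³ ≈ 7.84210986e-06.
By linearity: E[X] = C(151, 3)·p³ ≈ 562475 · 7.84210986e-06 ≈ 4.410991.
Here α = 1, so p = 3/n is exactly at the triangle threshold p ~ 1/n. Asymptotically E[X] → c³/6 = 3³/6 = 9/2 ≈ 4.500000, a bounded constant. In this regime the triangle count is asymptotically Poisson(c³/6).

E[X] ≈ 4.410991; in regime p = Θ(1/n^{1}) E[X] stays bounded (at the triangle threshold p ~ 1/n).


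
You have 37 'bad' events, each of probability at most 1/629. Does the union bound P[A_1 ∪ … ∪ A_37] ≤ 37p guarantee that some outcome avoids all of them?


Union bound: P[∪_{i=1}^{37} A_i] ≤ Σ_i P[A_i] ≤ 37·p = 37·(1/629) = 1/17.
Numerically: 1/17 ≈ 0.05882.
Is 1/17 < 1? YES.
Since P[∪ A_i] ≤ 1/17 < 1, the complement has P[∩ A_i^c] ≥ 1 − 1/17 = 16/17 > 0, so some outcome avoids every A_i.

37·p = 1/17 ≈ 0.05882; existence CERTIFIED by the union bound.


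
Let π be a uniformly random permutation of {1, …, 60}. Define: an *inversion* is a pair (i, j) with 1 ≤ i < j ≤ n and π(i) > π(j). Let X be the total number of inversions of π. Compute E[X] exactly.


Write X = Σ X_I over the C(60, 2) = 1770 pairs i < j, with X_I the indicator of one inversion.
There are 1770 indicators.
For each fixed pair i < j, the values π(i) and π(j) are two distinct elements of {1, …, 60} in uniformly random order; by symmetry P[π(i) > π(j)] = 1/2.
By linearity: E[X] = 1770 · (1/2) = C(60, 2) · (1/2) = 1770/2 = 885 ≈ 885.00000.

E[X] = 885 = 885.00000.


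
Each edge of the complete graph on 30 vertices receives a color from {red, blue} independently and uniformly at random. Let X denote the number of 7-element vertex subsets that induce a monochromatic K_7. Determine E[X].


Let X = Σ_S X_S over the C(30, 7) = 2035800 subsets S of size 7, where X_S = 1 if the K_7 on S is monochromatic.
For a fixed S, the K_7 on S has C(7, 2) = 21 edges. P[all 21 edges red] = (1/2)^21, and likewise for blue, so P[monochromatic] = 2·(1/2)^21 = 2^{1 − 21} = 1/1048576.
By linearity of expectation: E[X] = C(30, 7) · 2^{1 − 21} = 2035800 · 1/1048576 = 254475/131072.
Numerically: E[X] ≈ 1.941.

E[X] = C(30,7)·2^(1−C(7,2)) = 254475/131072 ≈ 1.941.


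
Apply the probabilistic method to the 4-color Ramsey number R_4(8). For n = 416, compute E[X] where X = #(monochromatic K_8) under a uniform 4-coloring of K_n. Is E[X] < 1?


E[X] = C(416, 8) · 4^{1 − 28} = 20788229335792620 · 4^{−27} = 20788229335792620/18014398509481984.
As a reduced fraction: E[X] = 5197057333948155/4503599627370496 ≈ 1.15398.
Is E[X] < 1? NO.
Since E[X] ≥ 1, the first-moment bound is inconclusive at n = 416; it does NOT by itself certify R_4(8) > 416.

E[X] = 5197057333948155/4503599627370496 ≈ 1.15398; E[X] ≥ 1; first-moment method inconclusive here.


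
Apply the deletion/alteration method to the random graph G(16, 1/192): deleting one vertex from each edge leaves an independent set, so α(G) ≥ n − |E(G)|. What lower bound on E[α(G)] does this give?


E[|E(G)|] = C(16, 2)·p = 120 · (1/192) = 5/8.
E[α(G)] ≥ n − E[|E(G)|] = 16 − 5/8 = 123/8.
Numerically: ≈ 15.375.
(This is only a lower bound; the true E[α(G)] may be larger.)

E[α(G)] ≥ 123/8 ≈ 15.375.


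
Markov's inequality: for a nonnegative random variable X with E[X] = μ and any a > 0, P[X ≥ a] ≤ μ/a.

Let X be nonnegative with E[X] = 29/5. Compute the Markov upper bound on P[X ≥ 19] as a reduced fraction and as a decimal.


μ = E[X] = 29/5, a = 19.
Markov: P[X ≥ 19] ≤ μ/a = (29/5)/19 = 29/95.
Numerically: ≈ 0.3053.
(Since a = 19 > μ = 5.8000, the bound 29/95 is < 1 and informative.)

P[X ≥ 19] ≤ 29/95 ≈ 0.3053.
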